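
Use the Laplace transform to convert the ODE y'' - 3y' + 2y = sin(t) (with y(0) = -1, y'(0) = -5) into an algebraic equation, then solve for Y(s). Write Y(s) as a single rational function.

Y(s) = (-s^3 - 2*s^2 - s - 1)/(s^4 - 3*s^3 + 3*s^2 - 3*s + 2)

Transform both sides with L{·}.
Using L{y''} = s^2 Y - s·y(0) - y'(0) and L{y'} = sY - y(0), with y(0) = -1, y'(0) = -5, the left side becomes (s^2 - 3*s + 2)Y - (-s - 2).
The right side is L{sin(t)} = 1/(s^2 + 1).
So (s^2 - 3*s + 2)Y = 1/(s^2 + 1) + (-s - 2).
Solve for Y(s) and write it as one ratio of polynomials.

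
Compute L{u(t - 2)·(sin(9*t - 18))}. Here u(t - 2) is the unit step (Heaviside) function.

9*exp(-2*s)/(s^2 + 81)

By the second shifting theorem, L{u(t - c)·g(t - c)} = e^(-cs)·G(s) with c = 2 and G(s) = L{g(t)}.
L{sin(9t)} = 9/(s^2 + 81).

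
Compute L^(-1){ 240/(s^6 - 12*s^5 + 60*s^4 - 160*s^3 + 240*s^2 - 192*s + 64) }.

Rewrite the denominator: s^6 - 12*s^5 + 60*s^4 - 160*s^3 + 240*s^2 - 192*s + 64 = (s - 2)^6.
The form in (s - 2) signals a first-shifting-theorem factor e^(2t).
Since L{t^5} = 5!/s^6 = 120/s^6, the inverse is t^5*exp(2*t), scaled by 2.

2*t^5*exp(2*t)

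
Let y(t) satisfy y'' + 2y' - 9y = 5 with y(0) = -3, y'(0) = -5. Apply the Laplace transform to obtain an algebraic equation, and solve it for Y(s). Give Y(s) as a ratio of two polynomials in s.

Laplace-transform each side.
Using L{y''} = s^2 Y - s·y(0) - y'(0) and L{y'} = sY - y(0), with y(0) = -3, y'(0) = -5, the left side becomes (s^2 + 2*s - 9)Y - (-3*s - 11).
The right side is L{5} = 5/s.
So (s^2 + 2*s - 9)Y = 5/s + (-3*s - 11).
Solve for Y(s) and write it as one ratio of polynomials.

Y(s) = (-3*s^2 - 11*s + 5)/(s^3 + 2*s^2 - 9*s)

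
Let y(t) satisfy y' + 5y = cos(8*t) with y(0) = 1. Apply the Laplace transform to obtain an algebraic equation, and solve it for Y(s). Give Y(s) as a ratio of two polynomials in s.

Take the Laplace transform of both sides.
With L{y'} = sY - y(0) = sY - 1: the LHS transforms to (s + 5)Y - (1).
The right side is L{cos(8*t)} = s/(s^2 + 64).
So (s + 5)Y = s/(s^2 + 64) + (1).
Divide through and combine into a single rational function.

Y(s) = (s^2 + s + 64)/(s^3 + 5*s^2 + 64*s + 320)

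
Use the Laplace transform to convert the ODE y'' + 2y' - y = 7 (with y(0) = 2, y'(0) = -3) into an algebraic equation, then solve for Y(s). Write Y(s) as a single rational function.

Y(s) = (2*s^2 + s + 7)/(s^3 + 2*s^2 - s)

Transform both sides with L{·}.
Using L{y''} = s^2 Y - s·y(0) - y'(0) and L{y'} = sY - y(0), with y(0) = 2, y'(0) = -3, the left side becomes (s^2 + 2*s - 1)Y - (2*s + 1).
The right side is L{7} = 7/s.
So (s^2 + 2*s - 1)Y = 7/s + (2*s + 1).
Isolate Y and clear denominators.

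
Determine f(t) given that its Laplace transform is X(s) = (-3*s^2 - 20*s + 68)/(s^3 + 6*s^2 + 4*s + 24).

Factor the denominator: s^3 + 6*s^2 + 4*s + 24 = (s + 6)*(s^2 + 4).
Partial fraction decomposition gives [2/(s + 6)] + [-5*s/(s^2 + 4)] + [10/(s^2 + 4)].
Invert each term: 2/(s + 6) ↔ 2e^(-6t); -5·s/(s^2 + 4) ↔ -5cos(2t); 5·2/(s^2 + 4) ↔ 5sin(2t).

f(t) = 5*sin(2*t) - 5*cos(2*t) + 2*exp(-6*t)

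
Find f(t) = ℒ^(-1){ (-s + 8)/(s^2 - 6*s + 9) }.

Factor the denominator: s^2 - 6*s + 9 = (s - 3)^2.
Partial fraction decomposition gives [-1/(s - 3)] + [5/(s - 3)^2].
Invert each term: -1/(s - 3) ↔ -e^(3t); 5/(s - 3)^2 ↔ 5t·e^(3t).

f(t) = 5*t*exp(3*t) - exp(3*t)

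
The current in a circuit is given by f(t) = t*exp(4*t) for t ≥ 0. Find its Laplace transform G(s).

L{t} = 1!/s^2 = 1/s^2.
By the first shifting theorem, multiplying by e^(4t) replaces s with s - 4.

G(s) = (s - 4)^(-2)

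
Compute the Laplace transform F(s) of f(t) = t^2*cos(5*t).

F(s) = 2*s*(s^2 - 75)/(s^2 + 25)^3

L{cos(5t)} = s/(s^2 + 25).
Then apply L{t^2·g(t)} = (-1)^2 d^2/ds^2[G(s)] with G(s) = s/(s^2 + 25):
differentiating 2 times and applying the sign gives 2*s*(s^2 - 75)/(s^2 + 25)^3.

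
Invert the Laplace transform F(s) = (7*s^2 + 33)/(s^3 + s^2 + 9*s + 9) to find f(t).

Factor the denominator: s^3 + s^2 + 9*s + 9 = (s + 1)*(s^2 + 9).
Partial fraction decomposition gives [4/(s + 1)] + [3*s/(s^2 + 9)] + [-3/(s^2 + 9)].
Invert each term: 4/(s + 1) ↔ 4e^(-t); 3·s/(s^2 + 9) ↔ 3cos(3t); -1·3/(s^2 + 9) ↔ -sin(3t).

f(t) = -sin(3*t) + 3*cos(3*t) + 4*exp(-t)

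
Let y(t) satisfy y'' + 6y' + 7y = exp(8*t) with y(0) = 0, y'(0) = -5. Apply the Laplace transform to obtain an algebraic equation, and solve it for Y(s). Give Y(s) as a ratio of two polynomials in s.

Transform both sides with L{·}.
With L{y''} = s^2 Y - s·y(0) - y'(0) and L{y'} = sY - y(0), with y(0) = 0, y'(0) = -5: the LHS transforms to (s^2 + 6*s + 7)Y - (-5).
The right side is L{exp(8*t)} = 1/(s - 8).
So (s^2 + 6*s + 7)Y = 1/(s - 8) + (-5).
Solve for Y(s) and write it as one ratio of polynomials.

Y(s) = (-5*s + 41)/(s^3 - 2*s^2 - 41*s - 56)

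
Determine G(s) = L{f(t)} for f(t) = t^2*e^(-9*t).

G(s) = 2/(s + 9)^3

L{e^(-9t)} = 1/(s + 9).
Then apply L{t^2·g(t)} = (-1)^2 d^2/ds^2[H(s)] with H(s) = 1/(s + 9):
differentiating 2 times and applying the sign gives 2/(s + 9)^3.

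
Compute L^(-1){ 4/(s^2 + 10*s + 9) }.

exp(-5*t)*sinh(4*t)

Rewrite the denominator: s^2 + 10*s + 9 = (s + 5)^2 - 16.
The form in (s + 5) signals a first-shifting-theorem factor e^(-5t).
Since L{sinh(4t)} = 4/(s^2 - 16), the inverse is e^(-5*t)*sinh(4*t).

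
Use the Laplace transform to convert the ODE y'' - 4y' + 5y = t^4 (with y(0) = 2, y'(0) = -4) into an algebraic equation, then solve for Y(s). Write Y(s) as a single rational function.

Y(s) = (2*s^6 - 12*s^5 + 24)/(s^7 - 4*s^6 + 5*s^5)

Take the Laplace transform of both sides.
The derivative rules (L{y''} = s^2 Y - s·y(0) - y'(0) and L{y'} = sY - y(0), with y(0) = 2, y'(0) = -4) turn the left side into (s^2 - 4*s + 5)Y - (2*s - 12).
The right side is L{t^4} = 24/s^5.
So (s^2 - 4*s + 5)Y = 24/s^5 + (2*s - 12).
Solve for Y(s) and write it as one ratio of polynomials.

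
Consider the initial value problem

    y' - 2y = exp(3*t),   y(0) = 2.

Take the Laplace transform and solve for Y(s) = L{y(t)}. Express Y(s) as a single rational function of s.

Y(s) = (2*s - 5)/(s^2 - 5*s + 6)

Take the Laplace transform of both sides.
With L{y'} = sY - y(0) = sY - 2: the LHS transforms to (s - 2)Y - (2).
The right side is L{exp(3*t)} = 1/(s - 3).
So (s - 2)Y = 1/(s - 3) + (2).
Solve for Y(s) and write it as one ratio of polynomials.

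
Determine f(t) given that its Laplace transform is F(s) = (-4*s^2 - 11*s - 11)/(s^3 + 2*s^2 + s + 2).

Factor the denominator: s^3 + 2*s^2 + s + 2 = (s + 2)*(s^2 + 1).
Partial fraction decomposition gives [-1/(s + 2)] + [-3*s/(s^2 + 1)] + [-5/(s^2 + 1)].
Invert each term: -1/(s + 2) ↔ -e^(-2t); -3·s/(s^2 + 1) ↔ -3cos(t); -5·1/(s^2 + 1) ↔ -5sin(t).

f(t) = -5*sin(t) - 3*cos(t) - exp(-2*t)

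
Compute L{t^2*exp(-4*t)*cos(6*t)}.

L{cos(6t)} = s/(s^2 + 36).
Multiplying by e^(-4t) shifts s → s + 4, so L{exp(-4*t)*cos(6*t)} = (s + 4)/((s + 4)^2 + 36).
Then apply L{t^2·g(t)} = (-1)^2 d^2/ds^2[H(s)] with H(s) = (s + 4)/((s + 4)^2 + 36):
differentiating 2 times and applying the sign gives 2*(s + 4)*(s^2 + 8*s - 92)/(s^2 + 8*s + 52)^3.

2*(s + 4)*(s^2 + 8*s - 92)/(s^2 + 8*s + 52)^3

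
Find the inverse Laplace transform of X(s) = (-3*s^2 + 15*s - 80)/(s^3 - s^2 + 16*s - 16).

Factor the denominator: s^3 - s^2 + 16*s - 16 = (s - 1)*(s^2 + 16).
Partial fraction decomposition gives [-4/(s - 1)] + [s/(s^2 + 16)] + [16/(s^2 + 16)].
Invert each term: -4/(s - 1) ↔ -4e^(t); 1·s/(s^2 + 16) ↔ cos(4t); 4·4/(s^2 + 16) ↔ 4sin(4t).

-4*exp(t) + 4*sin(4*t) + cos(4*t)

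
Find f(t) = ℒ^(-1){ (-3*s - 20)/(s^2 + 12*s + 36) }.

Factor the denominator: s^2 + 12*s + 36 = (s + 6)^2.
Partial fraction decomposition gives [-3/(s + 6)] + [-2/(s + 6)^2].
Invert each term: -3/(s + 6) ↔ -3e^(-6t); -2/(s + 6)^2 ↔ -2t·e^(-6t).

f(t) = -2*t*exp(-6*t) - 3*exp(-6*t)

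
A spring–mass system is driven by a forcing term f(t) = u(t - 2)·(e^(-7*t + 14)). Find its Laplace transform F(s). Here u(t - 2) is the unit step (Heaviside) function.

By the second shifting theorem, L{u(t - c)·g(t - c)} = e^(-cs)·G(s) with c = 2 and G(s) = L{g(t)}.
L{e^(-7t)} = 1/(s + 7).

F(s) = exp(-2*s)/(s + 7)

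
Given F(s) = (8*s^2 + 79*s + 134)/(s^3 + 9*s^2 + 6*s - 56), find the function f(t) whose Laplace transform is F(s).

Factor the denominator: s^3 + 9*s^2 + 6*s - 56 = (s - 2)*(s + 4)*(s + 7).
Partial fraction decomposition gives [6/(s - 2)] + [3/(s + 4)] + [-1/(s + 7)].
Invert each term: 6/(s - 2) ↔ 6e^(2t); 3/(s + 4) ↔ 3e^(-4t); -1/(s + 7) ↔ -e^(-7t).

f(t) = 6*exp(2*t) + 3*exp(-4*t) - exp(-7*t)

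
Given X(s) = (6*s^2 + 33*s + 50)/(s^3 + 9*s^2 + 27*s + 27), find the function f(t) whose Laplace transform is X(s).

f(t) = 5*t^2*exp(-3*t)/2 - 3*t*exp(-3*t) + 6*exp(-3*t)

Factor the denominator: s^3 + 9*s^2 + 27*s + 27 = (s + 3)^3.
Partial fraction decomposition gives [6/(s + 3)] + [-3/(s + 3)^2] + [5/(s + 3)^3].
Invert each term: 6/(s + 3) ↔ 6e^(-3t); -3/(s + 3)^2 ↔ -3t·e^(-3t); 5/(s + 3)^3 ↔ (5/2)t^2·e^(-3t).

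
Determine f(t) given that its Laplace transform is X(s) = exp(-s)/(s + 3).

The factor e^(-s) signals a time shift by c = 1 (second shifting theorem).
L{e^(-3t)} = 1/(s + 3), so L^-1{1/(s + 3)} = exp(-3*t).
Hence the inverse is u(t - 1) times that function evaluated at t - 1.

f(t) = Heaviside(t - 1)*(exp(-3*t + 3))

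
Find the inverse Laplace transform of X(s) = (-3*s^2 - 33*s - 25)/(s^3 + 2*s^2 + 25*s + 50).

Factor the denominator: s^3 + 2*s^2 + 25*s + 50 = (s + 2)*(s^2 + 25).
Partial fraction decomposition gives [1/(s + 2)] + [-4*s/(s^2 + 25)] + [-25/(s^2 + 25)].
Invert each term: 1/(s + 2) ↔ e^(-2t); -4·s/(s^2 + 25) ↔ -4cos(5t); -5·5/(s^2 + 25) ↔ -5sin(5t).

-5*sin(5*t) - 4*cos(5*t) + exp(-2*t)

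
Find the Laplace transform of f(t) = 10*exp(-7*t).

L{10} = 10/s.
By the first shifting theorem, multiplying by e^(-7t) replaces s with s + 7.

10/(s + 7)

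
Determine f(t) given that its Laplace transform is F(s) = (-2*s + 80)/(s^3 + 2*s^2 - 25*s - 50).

Factor the denominator: s^3 + 2*s^2 - 25*s - 50 = (s - 5)*(s + 2)*(s + 5).
Partial fraction decomposition gives [3/(s + 5)] + [-4/(s + 2)] + [1/(s - 5)].
Invert each term: 3/(s + 5) ↔ 3e^(-5t); -4/(s + 2) ↔ -4e^(-2t); 1/(s - 5) ↔ e^(5t).

f(t) = exp(5*t) - 4*exp(-2*t) + 3*exp(-5*t)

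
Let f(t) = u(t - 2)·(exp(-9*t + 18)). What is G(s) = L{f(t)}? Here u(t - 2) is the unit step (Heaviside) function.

By the second shifting theorem, L{u(t - c)·g(t - c)} = e^(-cs)·H(s) with c = 2 and H(s) = L{g(t)}.
L{e^(-9t)} = 1/(s + 9).

G(s) = exp(-2*s)/(s + 9)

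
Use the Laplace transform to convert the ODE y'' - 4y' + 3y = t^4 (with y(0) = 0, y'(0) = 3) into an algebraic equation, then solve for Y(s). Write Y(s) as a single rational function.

Y(s) = (3*s^5 + 24)/(s^7 - 4*s^6 + 3*s^5)

Transform both sides with L{·}.
With L{y''} = s^2 Y - s·y(0) - y'(0) and L{y'} = sY - y(0), with y(0) = 0, y'(0) = 3: the LHS transforms to (s^2 - 4*s + 3)Y - (3).
The right side is L{t^4} = 24/s^5.
So (s^2 - 4*s + 3)Y = 24/s^5 + (3).
Solve for Y(s) and write it as one ratio of polynomials.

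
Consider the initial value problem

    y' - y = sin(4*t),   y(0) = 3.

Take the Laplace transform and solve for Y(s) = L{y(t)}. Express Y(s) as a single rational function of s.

Y(s) = (3*s^2 + 52)/(s^3 - s^2 + 16*s - 16)

Transform both sides with L{·}.
Using L{y'} = sY - y(0) = sY - 3, the left side becomes (s - 1)Y - (3).
The right side is L{sin(4*t)} = 4/(s^2 + 16).
So (s - 1)Y = 4/(s^2 + 16) + (3).
Divide through and combine into a single rational function.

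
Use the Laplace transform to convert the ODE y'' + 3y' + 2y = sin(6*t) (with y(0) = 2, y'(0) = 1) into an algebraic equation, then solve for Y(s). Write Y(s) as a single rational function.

Y(s) = (2*s^3 + 7*s^2 + 72*s + 258)/(s^4 + 3*s^3 + 38*s^2 + 108*s + 72)

Apply the Laplace transform to the equation.
With L{y''} = s^2 Y - s·y(0) - y'(0) and L{y'} = sY - y(0), with y(0) = 2, y'(0) = 1: the LHS transforms to (s^2 + 3*s + 2)Y - (2*s + 7).
The right side is L{sin(6*t)} = 6/(s^2 + 36).
So (s^2 + 3*s + 2)Y = 6/(s^2 + 36) + (2*s + 7).
Isolate Y and clear denominators.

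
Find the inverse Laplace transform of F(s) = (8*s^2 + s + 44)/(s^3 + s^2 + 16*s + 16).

Factor the denominator: s^3 + s^2 + 16*s + 16 = (s + 1)*(s^2 + 16).
Partial fraction decomposition gives [3/(s + 1)] + [5*s/(s^2 + 16)] + [-4/(s^2 + 16)].
Invert each term: 3/(s + 1) ↔ 3e^(-t); 5·s/(s^2 + 16) ↔ 5cos(4t); -1·4/(s^2 + 16) ↔ -sin(4t).

-sin(4*t) + 5*cos(4*t) + 3*exp(-t)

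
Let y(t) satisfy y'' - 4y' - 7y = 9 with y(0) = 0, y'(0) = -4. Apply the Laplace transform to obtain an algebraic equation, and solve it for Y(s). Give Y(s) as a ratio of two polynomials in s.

Y(s) = (-4*s + 9)/(s^3 - 4*s^2 - 7*s)

Apply the Laplace transform to the equation.
The derivative rules (L{y''} = s^2 Y - s·y(0) - y'(0) and L{y'} = sY - y(0), with y(0) = 0, y'(0) = -4) turn the left side into (s^2 - 4*s - 7)Y - (-4).
The right side is L{9} = 9/s.
So (s^2 - 4*s - 7)Y = 9/s + (-4).
Solve for Y(s) and write it as one ratio of polynomials.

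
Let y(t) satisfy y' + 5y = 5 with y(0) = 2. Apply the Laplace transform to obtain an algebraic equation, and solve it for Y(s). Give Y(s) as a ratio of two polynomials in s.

Y(s) = (2*s + 5)/(s^2 + 5*s)

Laplace-transform each side.
With L{y'} = sY - y(0) = sY - 2: the LHS transforms to (s + 5)Y - (2).
The right side is L{5} = 5/s.
So (s + 5)Y = 5/s + (2).
Solve for Y(s) and write it as one ratio of polynomials.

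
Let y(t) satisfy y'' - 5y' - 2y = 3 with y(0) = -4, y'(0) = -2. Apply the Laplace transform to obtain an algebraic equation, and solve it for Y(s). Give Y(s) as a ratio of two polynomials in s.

Y(s) = (-4*s^2 + 18*s + 3)/(s^3 - 5*s^2 - 2*s)

Laplace-transform each side.
Using L{y''} = s^2 Y - s·y(0) - y'(0) and L{y'} = sY - y(0), with y(0) = -4, y'(0) = -2, the left side becomes (s^2 - 5*s - 2)Y - (-4*s + 18).
The right side is L{3} = 3/s.
So (s^2 - 5*s - 2)Y = 3/s + (-4*s + 18).
Solve for Y(s) and write it as one ratio of polynomials.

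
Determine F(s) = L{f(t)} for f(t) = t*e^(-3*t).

F(s) = (s + 3)^(-2)

L{e^(-3t)} = 1/(s + 3).
Then apply L{t·g(t)} = -d/ds[G(s)] with G(s) = 1/(s + 3):
differentiating 1 time and applying the sign gives (s + 3)^(-2).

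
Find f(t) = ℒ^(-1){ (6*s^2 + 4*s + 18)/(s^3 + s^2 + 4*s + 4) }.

Factor the denominator: s^3 + s^2 + 4*s + 4 = (s + 1)*(s^2 + 4).
Partial fraction decomposition gives [4/(s + 1)] + [2*s/(s^2 + 4)] + [2/(s^2 + 4)].
Invert each term: 4/(s + 1) ↔ 4e^(-t); 2·s/(s^2 + 4) ↔ 2cos(2t); 1·2/(s^2 + 4) ↔ sin(2t).

f(t) = sin(2*t) + 2*cos(2*t) + 4*exp(-t)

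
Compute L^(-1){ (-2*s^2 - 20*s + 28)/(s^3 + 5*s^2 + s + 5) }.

5*sin(t) - 5*cos(t) + 3*exp(-5*t)

Factor the denominator: s^3 + 5*s^2 + s + 5 = (s + 5)*(s^2 + 1).
Partial fraction decomposition gives [3/(s + 5)] + [-5*s/(s^2 + 1)] + [5/(s^2 + 1)].
Invert each term: 3/(s + 5) ↔ 3e^(-5t); -5·s/(s^2 + 1) ↔ -5cos(t); 5·1/(s^2 + 1) ↔ 5sin(t).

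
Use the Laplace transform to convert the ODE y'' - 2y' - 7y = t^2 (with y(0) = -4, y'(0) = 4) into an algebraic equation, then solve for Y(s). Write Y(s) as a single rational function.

Transform both sides with L{·}.
The derivative rules (L{y''} = s^2 Y - s·y(0) - y'(0) and L{y'} = sY - y(0), with y(0) = -4, y'(0) = 4) turn the left side into (s^2 - 2*s - 7)Y - (-4*s + 12).
The right side is L{t^2} = 2/s^3.
So (s^2 - 2*s - 7)Y = 2/s^3 + (-4*s + 12).
Isolate Y and clear denominators.

Y(s) = (-4*s^4 + 12*s^3 + 2)/(s^5 - 2*s^4 - 7*s^3)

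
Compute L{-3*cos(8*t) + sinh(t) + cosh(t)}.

-3*s/(s^2 + 64) + s/(s^2 - 1) + 1/(s^2 - 1)

By linearity of the Laplace transform, transform each term separately.
L{cosh(t)} = s/(s^2 - 1); L{sinh(t)} = 1/(s^2 - 1); (-3)·[L{cos(8t)} = s/(s^2 + 64)].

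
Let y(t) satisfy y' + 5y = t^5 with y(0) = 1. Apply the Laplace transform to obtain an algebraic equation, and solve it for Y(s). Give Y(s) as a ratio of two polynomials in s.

Y(s) = (s^6 + 120)/(s^7 + 5*s^6)

Take the Laplace transform of both sides.
Using L{y'} = sY - y(0) = sY - 1, the left side becomes (s + 5)Y - (1).
The right side is L{t^5} = 120/s^6.
So (s + 5)Y = 120/s^6 + (1).
Solve for Y(s) and write it as one ratio of polynomials.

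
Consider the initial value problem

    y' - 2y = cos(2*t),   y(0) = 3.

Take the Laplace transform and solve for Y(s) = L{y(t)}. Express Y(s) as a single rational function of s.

Y(s) = (3*s^2 + s + 12)/(s^3 - 2*s^2 + 4*s - 8)

Laplace-transform each side.
With L{y'} = sY - y(0) = sY - 3: the LHS transforms to (s - 2)Y - (3).
The right side is L{cos(2*t)} = s/(s^2 + 4).
So (s - 2)Y = s/(s^2 + 4) + (3).
Isolate Y and clear denominators.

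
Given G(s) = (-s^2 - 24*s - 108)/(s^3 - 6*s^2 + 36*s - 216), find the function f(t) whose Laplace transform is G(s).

Factor the denominator: s^3 - 6*s^2 + 36*s - 216 = (s - 6)*(s^2 + 36).
Partial fraction decomposition gives [-4/(s - 6)] + [3*s/(s^2 + 36)] + [-6/(s^2 + 36)].
Invert each term: -4/(s - 6) ↔ -4e^(6t); 3·s/(s^2 + 36) ↔ 3cos(6t); -1·6/(s^2 + 36) ↔ -sin(6t).

f(t) = -4*exp(6*t) - sin(6*t) + 3*cos(6*t)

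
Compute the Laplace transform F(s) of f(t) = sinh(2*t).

L{sinh(2t)} = 2/(s^2 - 4).

F(s) = 2/(s^2 - 4)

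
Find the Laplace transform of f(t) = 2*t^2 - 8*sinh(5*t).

-40/(s^2 - 25) + 4/s^3

By linearity of the Laplace transform, transform each term separately.
(-8)·[L{sinh(5t)} = 5/(s^2 - 25)]; (2)·[L{t^2} = 2!/s^3 = 2/s^3].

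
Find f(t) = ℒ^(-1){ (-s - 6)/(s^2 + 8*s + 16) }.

f(t) = -2*t*exp(-4*t) - exp(-4*t)

Factor the denominator: s^2 + 8*s + 16 = (s + 4)^2.
Partial fraction decomposition gives [-1/(s + 4)] + [-2/(s + 4)^2].
Invert each term: -1/(s + 4) ↔ -e^(-4t); -2/(s + 4)^2 ↔ -2t·e^(-4t).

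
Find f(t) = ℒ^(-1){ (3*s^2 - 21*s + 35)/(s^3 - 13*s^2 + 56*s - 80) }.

Factor the denominator: s^3 - 13*s^2 + 56*s - 80 = (s - 5)*(s - 4)^2.
Partial fraction decomposition gives [-2/(s - 4)] + [(s - 4)^(-2)] + [5/(s - 5)].
Invert each term: -2/(s - 4) ↔ -2e^(4t); 1/(s - 4)^2 ↔ t·e^(4t); 5/(s - 5) ↔ 5e^(5t).

f(t) = t*exp(4*t) + 5*exp(5*t) - 2*exp(4*t)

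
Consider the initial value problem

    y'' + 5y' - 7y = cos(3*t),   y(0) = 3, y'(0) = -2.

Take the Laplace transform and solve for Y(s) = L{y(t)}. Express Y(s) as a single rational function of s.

Y(s) = (3*s^3 + 13*s^2 + 28*s + 117)/(s^4 + 5*s^3 + 2*s^2 + 45*s - 63)

Laplace-transform each side.
The derivative rules (L{y''} = s^2 Y - s·y(0) - y'(0) and L{y'} = sY - y(0), with y(0) = 3, y'(0) = -2) turn the left side into (s^2 + 5*s - 7)Y - (3*s + 13).
The right side is L{cos(3*t)} = s/(s^2 + 9).
So (s^2 + 5*s - 7)Y = s/(s^2 + 9) + (3*s + 13).
Solve for Y(s) and write it as one ratio of polynomials.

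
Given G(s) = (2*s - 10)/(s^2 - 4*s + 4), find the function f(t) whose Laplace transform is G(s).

f(t) = -6*t*exp(2*t) + 2*exp(2*t)

Factor the denominator: s^2 - 4*s + 4 = (s - 2)^2.
Partial fraction decomposition gives [2/(s - 2)] + [-6/(s - 2)^2].
Invert each term: 2/(s - 2) ↔ 2e^(2t); -6/(s - 2)^2 ↔ -6t·e^(2t).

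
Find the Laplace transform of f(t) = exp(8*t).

L{e^(8t)} = 1/(s - 8).

1/(s - 8)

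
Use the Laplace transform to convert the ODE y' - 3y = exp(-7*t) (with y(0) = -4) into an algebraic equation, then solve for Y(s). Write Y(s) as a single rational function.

Take the Laplace transform of both sides.
With L{y'} = sY - y(0) = sY - (-4): the LHS transforms to (s - 3)Y - (-4).
The right side is L{exp(-7*t)} = 1/(s + 7).
So (s - 3)Y = 1/(s + 7) + (-4).
Divide through and combine into a single rational function.

Y(s) = (-4*s - 27)/(s^2 + 4*s - 21)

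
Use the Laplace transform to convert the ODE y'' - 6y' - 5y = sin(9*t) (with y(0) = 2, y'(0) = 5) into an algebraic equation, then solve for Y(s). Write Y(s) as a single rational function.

Y(s) = (2*s^3 - 7*s^2 + 162*s - 558)/(s^4 - 6*s^3 + 76*s^2 - 486*s - 405)

Transform both sides with L{·}.
The derivative rules (L{y''} = s^2 Y - s·y(0) - y'(0) and L{y'} = sY - y(0), with y(0) = 2, y'(0) = 5) turn the left side into (s^2 - 6*s - 5)Y - (2*s - 7).
The right side is L{sin(9*t)} = 9/(s^2 + 81).
So (s^2 - 6*s - 5)Y = 9/(s^2 + 81) + (2*s - 7).
Solve for Y(s) and write it as one ratio of polynomials.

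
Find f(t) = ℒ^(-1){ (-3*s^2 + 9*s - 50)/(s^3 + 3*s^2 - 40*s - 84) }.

f(t) = -exp(6*t) + 2*exp(-2*t) - 4*exp(-7*t)

Factor the denominator: s^3 + 3*s^2 - 40*s - 84 = (s - 6)*(s + 2)*(s + 7).
Partial fraction decomposition gives [2/(s + 2)] + [-1/(s - 6)] + [-4/(s + 7)].
Invert each term: 2/(s + 2) ↔ 2e^(-2t); -1/(s - 6) ↔ -e^(6t); -4/(s + 7) ↔ -4e^(-7t).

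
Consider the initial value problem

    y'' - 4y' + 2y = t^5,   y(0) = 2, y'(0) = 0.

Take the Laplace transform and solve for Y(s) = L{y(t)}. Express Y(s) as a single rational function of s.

Transform both sides with L{·}.
The derivative rules (L{y''} = s^2 Y - s·y(0) - y'(0) and L{y'} = sY - y(0), with y(0) = 2, y'(0) = 0) turn the left side into (s^2 - 4*s + 2)Y - (2*s - 8).
The right side is L{t^5} = 120/s^6.
So (s^2 - 4*s + 2)Y = 120/s^6 + (2*s - 8).
Divide through and combine into a single rational function.

Y(s) = (2*s^7 - 8*s^6 + 120)/(s^8 - 4*s^7 + 2*s^6)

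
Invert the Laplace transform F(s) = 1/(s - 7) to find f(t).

Since L{e^(7t)} = 1/(s - 7), the inverse is e^(7*t).

f(t) = exp(7*t)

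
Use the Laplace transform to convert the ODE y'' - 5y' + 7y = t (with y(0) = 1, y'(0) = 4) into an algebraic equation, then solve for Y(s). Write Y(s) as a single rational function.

Transform both sides with L{·}.
The derivative rules (L{y''} = s^2 Y - s·y(0) - y'(0) and L{y'} = sY - y(0), with y(0) = 1, y'(0) = 4) turn the left side into (s^2 - 5*s + 7)Y - (s - 1).
The right side is L{t} = s^(-2).
So (s^2 - 5*s + 7)Y = s^(-2) + (s - 1).
Solve for Y(s) and write it as one ratio of polynomials.

Y(s) = (s^3 - s^2 + 1)/(s^4 - 5*s^3 + 7*s^2)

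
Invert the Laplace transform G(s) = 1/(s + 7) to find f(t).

f(t) = exp(-7*t)

Since L{e^(-7t)} = 1/(s + 7), the inverse is e^(-7*t).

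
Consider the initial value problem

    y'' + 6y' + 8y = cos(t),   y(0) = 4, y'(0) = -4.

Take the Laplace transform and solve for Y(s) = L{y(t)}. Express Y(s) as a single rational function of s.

Take the Laplace transform of both sides.
With L{y''} = s^2 Y - s·y(0) - y'(0) and L{y'} = sY - y(0), with y(0) = 4, y'(0) = -4: the LHS transforms to (s^2 + 6*s + 8)Y - (4*s + 20).
The right side is L{cos(t)} = s/(s^2 + 1).
So (s^2 + 6*s + 8)Y = s/(s^2 + 1) + (4*s + 20).
Isolate Y and clear denominators.

Y(s) = (4*s^3 + 20*s^2 + 5*s + 20)/(s^4 + 6*s^3 + 9*s^2 + 6*s + 8)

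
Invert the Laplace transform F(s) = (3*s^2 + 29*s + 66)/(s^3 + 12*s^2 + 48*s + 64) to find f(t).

f(t) = -t^2*exp(-4*t) + 5*t*exp(-4*t) + 3*exp(-4*t)

Factor the denominator: s^3 + 12*s^2 + 48*s + 64 = (s + 4)^3.
Partial fraction decomposition gives [3/(s + 4)] + [5/(s + 4)^2] + [-2/(s + 4)^3].
Invert each term: 3/(s + 4) ↔ 3e^(-4t); 5/(s + 4)^2 ↔ 5t·e^(-4t); -2/(s + 4)^3 ↔ (-1)t^2·e^(-4t).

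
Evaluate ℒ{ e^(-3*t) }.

L{e^(-3t)} = 1/(s + 3).

1/(s + 3)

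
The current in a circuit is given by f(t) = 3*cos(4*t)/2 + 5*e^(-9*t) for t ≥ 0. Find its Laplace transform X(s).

X(s) = 3*s/(2*(s^2 + 16)) + 5/(s + 9)

Apply the Laplace transform termwise.
(3/2)·[L{cos(4t)} = s/(s^2 + 16)]; (5)·[L{e^(-9t)} = 1/(s + 9)].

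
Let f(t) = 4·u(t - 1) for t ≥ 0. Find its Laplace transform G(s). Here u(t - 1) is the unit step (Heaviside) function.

G(s) = 4*exp(-s)/s

By the second shifting theorem, L{u(t - c)·g(t - c)} = e^(-cs)·H(s) with c = 1 and H(s) = L{g(t)}.
L{4} = 4/s.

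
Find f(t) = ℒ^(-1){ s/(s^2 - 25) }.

f(t) = cosh(5*t)

Since L{cosh(5t)} = s/(s^2 - 25), the inverse is cosh(5*t).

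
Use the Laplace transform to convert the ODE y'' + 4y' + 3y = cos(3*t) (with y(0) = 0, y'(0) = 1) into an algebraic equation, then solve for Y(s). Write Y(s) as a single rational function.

Y(s) = (s^2 + s + 9)/(s^4 + 4*s^3 + 12*s^2 + 36*s + 27)

Take the Laplace transform of both sides.
With L{y''} = s^2 Y - s·y(0) - y'(0) and L{y'} = sY - y(0), with y(0) = 0, y'(0) = 1: the LHS transforms to (s^2 + 4*s + 3)Y - (1).
The right side is L{cos(3*t)} = s/(s^2 + 9).
So (s^2 + 4*s + 3)Y = s/(s^2 + 9) + (1).
Divide through and combine into a single rational function.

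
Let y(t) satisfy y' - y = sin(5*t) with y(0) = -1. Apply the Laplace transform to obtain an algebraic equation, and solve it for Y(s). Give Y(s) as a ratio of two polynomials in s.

Y(s) = (-s^2 - 20)/(s^3 - s^2 + 25*s - 25)

Laplace-transform each side.
The derivative rules (L{y'} = sY - y(0) = sY - (-1)) turn the left side into (s - 1)Y - (-1).
The right side is L{sin(5*t)} = 5/(s^2 + 25).
So (s - 1)Y = 5/(s^2 + 25) + (-1).
Solve for Y(s) and write it as one ratio of polynomials.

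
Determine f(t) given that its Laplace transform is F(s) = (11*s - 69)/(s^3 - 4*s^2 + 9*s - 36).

Factor the denominator: s^3 - 4*s^2 + 9*s - 36 = (s - 4)*(s^2 + 9).
Partial fraction decomposition gives [-1/(s - 4)] + [s/(s^2 + 9)] + [15/(s^2 + 9)].
Invert each term: -1/(s - 4) ↔ -e^(4t); 1·s/(s^2 + 9) ↔ cos(3t); 5·3/(s^2 + 9) ↔ 5sin(3t).

f(t) = -exp(4*t) + 5*sin(3*t) + cos(3*t)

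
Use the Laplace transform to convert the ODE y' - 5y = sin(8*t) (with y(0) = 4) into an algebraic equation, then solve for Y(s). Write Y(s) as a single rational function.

Y(s) = (4*s^2 + 264)/(s^3 - 5*s^2 + 64*s - 320)

Laplace-transform each side.
With L{y'} = sY - y(0) = sY - 4: the LHS transforms to (s - 5)Y - (4).
The right side is L{sin(8*t)} = 8/(s^2 + 64).
So (s - 5)Y = 8/(s^2 + 64) + (4).
Isolate Y and clear denominators.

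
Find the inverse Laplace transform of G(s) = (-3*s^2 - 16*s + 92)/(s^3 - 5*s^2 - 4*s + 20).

-3*exp(5*t) - 4*exp(2*t) + 4*exp(-2*t)

Factor the denominator: s^3 - 5*s^2 - 4*s + 20 = (s - 5)*(s - 2)*(s + 2).
Partial fraction decomposition gives [-4/(s - 2)] + [4/(s + 2)] + [-3/(s - 5)].
Invert each term: -4/(s - 2) ↔ -4e^(2t); 4/(s + 2) ↔ 4e^(-2t); -3/(s - 5) ↔ -3e^(5t).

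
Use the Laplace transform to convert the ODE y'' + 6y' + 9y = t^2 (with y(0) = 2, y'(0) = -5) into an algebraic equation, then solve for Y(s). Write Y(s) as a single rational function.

Transform both sides with L{·}.
With L{y''} = s^2 Y - s·y(0) - y'(0) and L{y'} = sY - y(0), with y(0) = 2, y'(0) = -5: the LHS transforms to (s^2 + 6*s + 9)Y - (2*s + 7).
The right side is L{t^2} = 2/s^3.
So (s^2 + 6*s + 9)Y = 2/s^3 + (2*s + 7).
Isolate Y and clear denominators.

Y(s) = (2*s^4 + 7*s^3 + 2)/(s^5 + 6*s^4 + 9*s^3)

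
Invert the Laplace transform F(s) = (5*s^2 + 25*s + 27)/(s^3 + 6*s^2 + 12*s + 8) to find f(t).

f(t) = -3*t^2*exp(-2*t)/2 + 5*t*exp(-2*t) + 5*exp(-2*t)

Factor the denominator: s^3 + 6*s^2 + 12*s + 8 = (s + 2)^3.
Partial fraction decomposition gives [5/(s + 2)] + [5/(s + 2)^2] + [-3/(s + 2)^3].
Invert each term: 5/(s + 2) ↔ 5e^(-2t); 5/(s + 2)^2 ↔ 5t·e^(-2t); -3/(s + 2)^3 ↔ (-3/2)t^2·e^(-2t).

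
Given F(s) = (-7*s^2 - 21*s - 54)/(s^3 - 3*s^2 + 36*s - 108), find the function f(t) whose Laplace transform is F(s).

Factor the denominator: s^3 - 3*s^2 + 36*s - 108 = (s - 3)*(s^2 + 36).
Partial fraction decomposition gives [-4/(s - 3)] + [-3*s/(s^2 + 36)] + [-30/(s^2 + 36)].
Invert each term: -4/(s - 3) ↔ -4e^(3t); -3·s/(s^2 + 36) ↔ -3cos(6t); -5·6/(s^2 + 36) ↔ -5sin(6t).

f(t) = -4*exp(3*t) - 5*sin(6*t) - 3*cos(6*t)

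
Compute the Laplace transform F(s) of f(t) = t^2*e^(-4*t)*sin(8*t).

F(s) = 16*(3*s^2 + 24*s - 16)/(s^2 + 8*s + 80)^3

L{sin(8t)} = 8/(s^2 + 64).
Multiplying by e^(-4t) shifts s → s + 4, so L{e^(-4*t)*sin(8*t)} = 8/((s + 4)^2 + 64).
Then apply L{t^2·g(t)} = (-1)^2 d^2/ds^2[G(s)] with G(s) = 8/((s + 4)^2 + 64):
differentiating 2 times and applying the sign gives 16*(3*s^2 + 24*s - 16)/(s^2 + 8*s + 80)^3.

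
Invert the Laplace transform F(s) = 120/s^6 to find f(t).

f(t) = t^5

Since L{t^5} = 5!/s^6 = 120/s^6, the inverse is t^5.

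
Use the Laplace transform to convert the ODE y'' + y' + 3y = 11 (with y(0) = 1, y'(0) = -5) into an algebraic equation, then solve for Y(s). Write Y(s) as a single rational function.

Laplace-transform each side.
With L{y''} = s^2 Y - s·y(0) - y'(0) and L{y'} = sY - y(0), with y(0) = 1, y'(0) = -5: the LHS transforms to (s^2 + s + 3)Y - (s - 4).
The right side is L{11} = 11/s.
So (s^2 + s + 3)Y = 11/s + (s - 4).
Divide through and combine into a single rational function.

Y(s) = (s^2 - 4*s + 11)/(s^3 + s^2 + 3*s)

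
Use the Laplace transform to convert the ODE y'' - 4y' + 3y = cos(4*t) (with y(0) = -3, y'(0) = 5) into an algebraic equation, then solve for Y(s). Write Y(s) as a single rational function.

Y(s) = (-3*s^3 + 17*s^2 - 47*s + 272)/(s^4 - 4*s^3 + 19*s^2 - 64*s + 48)

Laplace-transform each side.
With L{y''} = s^2 Y - s·y(0) - y'(0) and L{y'} = sY - y(0), with y(0) = -3, y'(0) = 5: the LHS transforms to (s^2 - 4*s + 3)Y - (-3*s + 17).
The right side is L{cos(4*t)} = s/(s^2 + 16).
So (s^2 - 4*s + 3)Y = s/(s^2 + 16) + (-3*s + 17).
Divide through and combine into a single rational function.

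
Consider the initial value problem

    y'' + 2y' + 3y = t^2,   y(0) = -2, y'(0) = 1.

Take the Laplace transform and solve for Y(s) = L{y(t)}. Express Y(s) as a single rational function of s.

Laplace-transform each side.
The derivative rules (L{y''} = s^2 Y - s·y(0) - y'(0) and L{y'} = sY - y(0), with y(0) = -2, y'(0) = 1) turn the left side into (s^2 + 2*s + 3)Y - (-2*s - 3).
The right side is L{t^2} = 2/s^3.
So (s^2 + 2*s + 3)Y = 2/s^3 + (-2*s - 3).
Solve for Y(s) and write it as one ratio of polynomials.

Y(s) = (-2*s^4 - 3*s^3 + 2)/(s^5 + 2*s^4 + 3*s^3)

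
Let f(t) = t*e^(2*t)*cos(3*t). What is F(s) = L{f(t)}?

F(s) = (s - 5)*(s + 1)/(s^2 - 4*s + 13)^2

L{cos(3t)} = s/(s^2 + 9).
Multiplying by e^(2t) shifts s → s - 2, so L{e^(2*t)*cos(3*t)} = (s - 2)/((s - 2)^2 + 9).
Then apply L{t·g(t)} = -d/ds[G(s)] with G(s) = (s - 2)/((s - 2)^2 + 9):
differentiating 1 time and applying the sign gives (s - 5)*(s + 1)/(s^2 - 4*s + 13)^2.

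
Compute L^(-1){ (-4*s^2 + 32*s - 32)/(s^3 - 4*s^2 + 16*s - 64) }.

exp(4*t) + 3*sin(4*t) - 5*cos(4*t)

Factor the denominator: s^3 - 4*s^2 + 16*s - 64 = (s - 4)*(s^2 + 16).
Partial fraction decomposition gives [1/(s - 4)] + [-5*s/(s^2 + 16)] + [12/(s^2 + 16)].
Invert each term: 1/(s - 4) ↔ e^(4t); -5·s/(s^2 + 16) ↔ -5cos(4t); 3·4/(s^2 + 16) ↔ 3sin(4t).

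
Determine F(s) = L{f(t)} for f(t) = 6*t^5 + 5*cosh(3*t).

F(s) = 5*s/(s^2 - 9) + 720/s^6

By linearity of the Laplace transform, transform each term separately.
(6)·[L{t^5} = 5!/s^6 = 120/s^6]; (5)·[L{cosh(3t)} = s/(s^2 - 9)].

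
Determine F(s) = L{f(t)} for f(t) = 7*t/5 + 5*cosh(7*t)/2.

Apply the Laplace transform termwise.
(5/2)·[L{cosh(7t)} = s/(s^2 - 49)]; (7/5)·[L{t} = 1!/s^2 = 1/s^2].

F(s) = 5*s/(2*(s^2 - 49)) + 7/(5*s^2)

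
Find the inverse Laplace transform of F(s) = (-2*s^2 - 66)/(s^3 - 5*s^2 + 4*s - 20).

Factor the denominator: s^3 - 5*s^2 + 4*s - 20 = (s - 5)*(s^2 + 4).
Partial fraction decomposition gives [-4/(s - 5)] + [2*s/(s^2 + 4)] + [10/(s^2 + 4)].
Invert each term: -4/(s - 5) ↔ -4e^(5t); 2·s/(s^2 + 4) ↔ 2cos(2t); 5·2/(s^2 + 4) ↔ 5sin(2t).

-4*exp(5*t) + 5*sin(2*t) + 2*cos(2*t)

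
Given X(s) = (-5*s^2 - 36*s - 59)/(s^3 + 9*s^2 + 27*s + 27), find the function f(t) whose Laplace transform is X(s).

Factor the denominator: s^3 + 9*s^2 + 27*s + 27 = (s + 3)^3.
Partial fraction decomposition gives [-5/(s + 3)] + [-6/(s + 3)^2] + [4/(s + 3)^3].
Invert each term: -5/(s + 3) ↔ -5e^(-3t); -6/(s + 3)^2 ↔ -6t·e^(-3t); 4/(s + 3)^3 ↔ (2)t^2·e^(-3t).

f(t) = 2*t^2*exp(-3*t) - 6*t*exp(-3*t) - 5*exp(-3*t)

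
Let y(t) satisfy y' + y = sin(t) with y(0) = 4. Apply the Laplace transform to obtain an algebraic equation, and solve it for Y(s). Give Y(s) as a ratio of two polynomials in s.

Apply the Laplace transform to the equation.
The derivative rules (L{y'} = sY - y(0) = sY - 4) turn the left side into (s + 1)Y - (4).
The right side is L{sin(t)} = 1/(s^2 + 1).
So (s + 1)Y = 1/(s^2 + 1) + (4).
Solve for Y(s) and write it as one ratio of polynomials.

Y(s) = (4*s^2 + 5)/(s^3 + s^2 + s + 1)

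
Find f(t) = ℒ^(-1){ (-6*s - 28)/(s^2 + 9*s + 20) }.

f(t) = -4*exp(-4*t) - 2*exp(-5*t)

Factor the denominator: s^2 + 9*s + 20 = (s + 4)*(s + 5).
Partial fraction decomposition gives [-4/(s + 4)] + [-2/(s + 5)].
Invert each term: -4/(s + 4) ↔ -4e^(-4t); -2/(s + 5) ↔ -2e^(-5t).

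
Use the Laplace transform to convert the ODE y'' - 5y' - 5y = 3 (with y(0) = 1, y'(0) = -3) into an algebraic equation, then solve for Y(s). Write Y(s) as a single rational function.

Transform both sides with L{·}.
The derivative rules (L{y''} = s^2 Y - s·y(0) - y'(0) and L{y'} = sY - y(0), with y(0) = 1, y'(0) = -3) turn the left side into (s^2 - 5*s - 5)Y - (s - 8).
The right side is L{3} = 3/s.
So (s^2 - 5*s - 5)Y = 3/s + (s - 8).
Isolate Y and clear denominators.

Y(s) = (s^2 - 8*s + 3)/(s^3 - 5*s^2 - 5*s)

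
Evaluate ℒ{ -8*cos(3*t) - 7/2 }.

-8*s/(s^2 + 9) - 7/(2*s)

Apply the Laplace transform termwise.
(-8)·[L{cos(3t)} = s/(s^2 + 9)]; L{-7/2} = (-7/2)/s.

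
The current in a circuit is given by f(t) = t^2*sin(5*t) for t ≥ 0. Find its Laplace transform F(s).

L{sin(5t)} = 5/(s^2 + 25).
Then apply L{t^2·g(t)} = (-1)^2 d^2/ds^2[G(s)] with G(s) = 5/(s^2 + 25):
differentiating 2 times and applying the sign gives 10*(3*s^2 - 25)/(s^2 + 25)^3.

F(s) = 10*(3*s^2 - 25)/(s^2 + 25)^3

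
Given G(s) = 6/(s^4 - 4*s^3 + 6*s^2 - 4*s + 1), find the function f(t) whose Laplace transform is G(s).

Rewrite the denominator: s^4 - 4*s^3 + 6*s^2 - 4*s + 1 = (s - 1)^4.
The form in (s - 1) signals a first-shifting-theorem factor e^(t).
Since L{t^3} = 3!/s^4 = 6/s^4, the inverse is t^3*exp(t).

f(t) = t^3*exp(t)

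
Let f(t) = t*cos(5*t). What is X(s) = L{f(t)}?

L{cos(5t)} = s/(s^2 + 25).
Then apply L{t·g(t)} = -d/ds[G(s)] with G(s) = s/(s^2 + 25):
differentiating 1 time and applying the sign gives (s - 5)*(s + 5)/(s^2 + 25)^2.

X(s) = (s - 5)*(s + 5)/(s^2 + 25)^2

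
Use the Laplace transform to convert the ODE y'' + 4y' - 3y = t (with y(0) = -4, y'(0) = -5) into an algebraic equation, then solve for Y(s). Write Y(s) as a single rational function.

Y(s) = (-4*s^3 - 21*s^2 + 1)/(s^4 + 4*s^3 - 3*s^2)

Transform both sides with L{·}.
With L{y''} = s^2 Y - s·y(0) - y'(0) and L{y'} = sY - y(0), with y(0) = -4, y'(0) = -5: the LHS transforms to (s^2 + 4*s - 3)Y - (-4*s - 21).
The right side is L{t} = s^(-2).
So (s^2 + 4*s - 3)Y = s^(-2) + (-4*s - 21).
Isolate Y and clear denominators.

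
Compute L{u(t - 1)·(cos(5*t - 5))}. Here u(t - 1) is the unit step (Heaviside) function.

By the second shifting theorem, L{u(t - c)·g(t - c)} = e^(-cs)·H(s) with c = 1 and H(s) = L{g(t)}.
L{cos(5t)} = s/(s^2 + 25).

s*exp(-s)/(s^2 + 25)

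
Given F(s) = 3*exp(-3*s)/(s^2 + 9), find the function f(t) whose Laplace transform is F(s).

f(t) = Heaviside(t - 3)*(sin(3*t - 9))

The factor e^(-3s) signals a time shift by c = 3 (second shifting theorem).
L{sin(3t)} = 3/(s^2 + 9), so L^-1{3/(s^2 + 9)} = sin(3*t).
Hence the inverse is u(t - 3) times that function evaluated at t - 3.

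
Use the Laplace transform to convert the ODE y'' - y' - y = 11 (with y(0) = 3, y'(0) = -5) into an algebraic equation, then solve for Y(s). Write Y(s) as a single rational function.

Y(s) = (3*s^2 - 8*s + 11)/(s^3 - s^2 - s)

Take the Laplace transform of both sides.
With L{y''} = s^2 Y - s·y(0) - y'(0) and L{y'} = sY - y(0), with y(0) = 3, y'(0) = -5: the LHS transforms to (s^2 - s - 1)Y - (3*s - 8).
The right side is L{11} = 11/s.
So (s^2 - s - 1)Y = 11/s + (3*s - 8).
Solve for Y(s) and write it as one ratio of polynomials.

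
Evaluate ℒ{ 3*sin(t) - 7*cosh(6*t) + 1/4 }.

By linearity of the Laplace transform, transform each term separately.
(-7)·[L{cosh(6t)} = s/(s^2 - 36)]; (3)·[L{sin(t)} = 1/(s^2 + 1)]; L{1/4} = (1/4)/s.

-7*s/(s^2 - 36) + 3/(s^2 + 1) + 1/(4*s)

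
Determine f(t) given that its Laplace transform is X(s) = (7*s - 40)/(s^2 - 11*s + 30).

Factor the denominator: s^2 - 11*s + 30 = (s - 6)*(s - 5).
Partial fraction decomposition gives [5/(s - 5)] + [2/(s - 6)].
Invert each term: 5/(s - 5) ↔ 5e^(5t); 2/(s - 6) ↔ 2e^(6t).

f(t) = 2*exp(6*t) + 5*exp(5*t)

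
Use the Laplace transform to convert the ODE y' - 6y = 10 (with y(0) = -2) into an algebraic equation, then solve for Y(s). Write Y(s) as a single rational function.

Take the Laplace transform of both sides.
With L{y'} = sY - y(0) = sY - (-2): the LHS transforms to (s - 6)Y - (-2).
The right side is L{10} = 10/s.
So (s - 6)Y = 10/s + (-2).
Solve for Y(s) and write it as one ratio of polynomials.

Y(s) = (-2*s + 10)/(s^2 - 6*s)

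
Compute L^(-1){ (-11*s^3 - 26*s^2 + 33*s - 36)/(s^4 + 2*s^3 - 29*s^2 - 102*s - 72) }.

Factor the denominator: s^4 + 2*s^3 - 29*s^2 - 102*s - 72 = (s - 6)*(s + 1)*(s + 3)*(s + 4).
Partial fraction decomposition gives [-4/(s + 4)] + [2/(s + 1)] + [-5/(s - 6)] + [-4/(s + 3)].
Invert each term: -4/(s + 4) ↔ -4e^(-4t); 2/(s + 1) ↔ 2e^(-t); -5/(s - 6) ↔ -5e^(6t); -4/(s + 3) ↔ -4e^(-3t).

-5*exp(6*t) + 2*exp(-t) - 4*exp(-3*t) - 4*exp(-4*t)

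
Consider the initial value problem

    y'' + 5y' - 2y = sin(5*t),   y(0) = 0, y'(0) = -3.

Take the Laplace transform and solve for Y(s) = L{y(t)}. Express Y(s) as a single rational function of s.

Transform both sides with L{·}.
With L{y''} = s^2 Y - s·y(0) - y'(0) and L{y'} = sY - y(0), with y(0) = 0, y'(0) = -3: the LHS transforms to (s^2 + 5*s - 2)Y - (-3).
The right side is L{sin(5*t)} = 5/(s^2 + 25).
So (s^2 + 5*s - 2)Y = 5/(s^2 + 25) + (-3).
Divide through and combine into a single rational function.

Y(s) = (-3*s^2 - 70)/(s^4 + 5*s^3 + 23*s^2 + 125*s - 50)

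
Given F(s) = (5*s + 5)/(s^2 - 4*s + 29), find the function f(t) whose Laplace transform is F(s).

f(t) = 3*exp(2*t)*sin(5*t) + 5*exp(2*t)*cos(5*t)

Complete the square in the denominator: s^2 - 4*s + 29 = (s - 2)^2 + 5^2.
Split the numerator to match: 5*s + 5 = 5·(s - 2) + 3·5.
Invert each term: 5·(s - 2)/((s - 2)^2 + 25) ↔ 5e^(2t)cos(5t); 3·5/((s - 2)^2 + 25) ↔ 3e^(2t)sin(5t).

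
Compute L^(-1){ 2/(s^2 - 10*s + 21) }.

Rewrite the denominator: s^2 - 10*s + 21 = (s - 5)^2 - 4.
The form in (s - 5) signals a first-shifting-theorem factor e^(5t).
Since L{sinh(2t)} = 2/(s^2 - 4), the inverse is exp(5*t)*sinh(2*t).

exp(5*t)*sinh(2*t)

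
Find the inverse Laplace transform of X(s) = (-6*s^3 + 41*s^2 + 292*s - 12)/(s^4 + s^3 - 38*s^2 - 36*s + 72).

Factor the denominator: s^4 + s^3 - 38*s^2 - 36*s + 72 = (s - 6)*(s - 1)*(s + 2)*(s + 6).
Partial fraction decomposition gives [-3/(s + 6)] + [-4/(s + 2)] + [4/(s - 6)] + [-3/(s - 1)].
Invert each term: -3/(s + 6) ↔ -3e^(-6t); -4/(s + 2) ↔ -4e^(-2t); 4/(s - 6) ↔ 4e^(6t); -3/(s - 1) ↔ -3e^(t).

4*exp(6*t) - 3*exp(t) - 4*exp(-2*t) - 3*exp(-6*t)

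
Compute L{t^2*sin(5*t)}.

L{sin(5t)} = 5/(s^2 + 25).
Then apply L{t^2·g(t)} = (-1)^2 d^2/ds^2[G(s)] with G(s) = 5/(s^2 + 25):
differentiating 2 times and applying the sign gives 10*(3*s^2 - 25)/(s^2 + 25)^3.

10*(3*s^2 - 25)/(s^2 + 25)^3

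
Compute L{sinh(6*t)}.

L{sinh(6t)} = 6/(s^2 - 36).

6/(s^2 - 36)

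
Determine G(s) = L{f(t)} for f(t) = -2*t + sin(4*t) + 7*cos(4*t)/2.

G(s) = 7*s/(2*(s^2 + 16)) + 4/(s^2 + 16) - 2/s^2

Apply the Laplace transform termwise.
(7/2)·[L{cos(4t)} = s/(s^2 + 16)]; (-2)·[L{t} = 1!/s^2 = 1/s^2]; L{sin(4t)} = 4/(s^2 + 16).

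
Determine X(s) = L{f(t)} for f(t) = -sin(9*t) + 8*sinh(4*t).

By linearity of the Laplace transform, transform each term separately.
(8)·[L{sinh(4t)} = 4/(s^2 - 16)]; (-1)·[L{sin(9t)} = 9/(s^2 + 81)].

X(s) = -9/(s^2 + 81) + 32/(s^2 - 16)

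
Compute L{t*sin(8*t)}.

L{sin(8t)} = 8/(s^2 + 64).
Then apply L{t·g(t)} = -d/ds[G(s)] with G(s) = 8/(s^2 + 64):
differentiating 1 time and applying the sign gives 16*s/(s^2 + 64)^2.

16*s/(s^2 + 64)^2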